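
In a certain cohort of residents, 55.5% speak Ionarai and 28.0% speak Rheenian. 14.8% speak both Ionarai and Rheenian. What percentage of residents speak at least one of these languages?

P(at least one) = 55.5 + 28.0 − 14.8 = 68.7%

68.7%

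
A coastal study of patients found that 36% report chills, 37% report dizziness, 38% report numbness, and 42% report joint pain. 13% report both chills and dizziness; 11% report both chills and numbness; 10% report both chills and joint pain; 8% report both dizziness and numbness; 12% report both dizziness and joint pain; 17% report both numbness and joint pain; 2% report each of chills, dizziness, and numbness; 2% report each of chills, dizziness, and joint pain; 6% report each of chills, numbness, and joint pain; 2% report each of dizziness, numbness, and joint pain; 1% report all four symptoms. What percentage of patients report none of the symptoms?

P(≥1) = 36 + 37 + 38 + 42 − 13 − 11 − 10 − 8 − 12 − 17 + 2 + 2 + 6 + 2 − 1 = 93%
P(none) = 100% − 93% = 7%

7%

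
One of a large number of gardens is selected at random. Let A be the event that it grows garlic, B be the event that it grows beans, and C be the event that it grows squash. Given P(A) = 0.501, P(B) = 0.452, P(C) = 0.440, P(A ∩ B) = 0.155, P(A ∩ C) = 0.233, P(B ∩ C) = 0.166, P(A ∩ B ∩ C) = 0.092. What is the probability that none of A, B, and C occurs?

0.069

Apply inclusion-exclusion:
P(A ∪ B ∪ C) = 0.501 + 0.452 + 0.440 − 0.155 − 0.233 − 0.166 + 0.092 = 0.931
P(none) = 1 − 0.931 = 0.069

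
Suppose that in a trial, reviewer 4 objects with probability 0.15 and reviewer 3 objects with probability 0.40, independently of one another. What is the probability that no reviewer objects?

P(none) = (1 − 0.15) × (1 − 0.40) = 0.85 × 0.60 = 0.51

0.51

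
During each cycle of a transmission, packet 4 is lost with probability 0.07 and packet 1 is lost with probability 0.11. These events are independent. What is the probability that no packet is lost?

0.8277

P(none) = (1 − 0.07) × (1 − 0.11) = 0.93 × 0.89 = 0.8277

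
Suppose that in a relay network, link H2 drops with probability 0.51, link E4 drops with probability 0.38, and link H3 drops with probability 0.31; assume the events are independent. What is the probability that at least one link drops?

0.790378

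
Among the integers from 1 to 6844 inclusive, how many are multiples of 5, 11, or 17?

2159

By inclusion–exclusion:
1368 + 622 + 402 − 124 − 80 − 36 + 7 = 2159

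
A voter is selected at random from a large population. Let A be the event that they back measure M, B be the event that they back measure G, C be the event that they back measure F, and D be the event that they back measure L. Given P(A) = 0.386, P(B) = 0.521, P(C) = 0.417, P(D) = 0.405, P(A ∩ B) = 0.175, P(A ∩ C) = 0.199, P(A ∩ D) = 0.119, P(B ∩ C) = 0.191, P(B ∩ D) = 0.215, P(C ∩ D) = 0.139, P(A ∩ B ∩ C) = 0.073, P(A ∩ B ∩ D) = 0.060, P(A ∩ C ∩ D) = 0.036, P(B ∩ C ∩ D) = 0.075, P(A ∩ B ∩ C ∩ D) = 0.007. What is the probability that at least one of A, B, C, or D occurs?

Apply inclusion-exclusion:
P(A ∪ B ∪ C ∪ D) = 0.386 + 0.521 + 0.417 + 0.405 − 0.175 − 0.199 − 0.119 − 0.191 − 0.215 − 0.139 + 0.073 + 0.060 + 0.036 + 0.075 − 0.007 = 0.928

0.928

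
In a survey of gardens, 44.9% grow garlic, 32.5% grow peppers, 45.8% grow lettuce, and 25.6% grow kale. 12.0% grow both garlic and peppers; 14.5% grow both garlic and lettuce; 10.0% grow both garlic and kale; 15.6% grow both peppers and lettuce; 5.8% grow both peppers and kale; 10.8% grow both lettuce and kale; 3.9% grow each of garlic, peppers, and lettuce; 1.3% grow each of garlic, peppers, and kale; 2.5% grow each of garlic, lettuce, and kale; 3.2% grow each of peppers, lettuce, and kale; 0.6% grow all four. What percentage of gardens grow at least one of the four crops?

90.4%

By inclusion–exclusion:
P(≥1) = 44.9 + 32.5 + 45.8 + 25.6 − 12.0 − 14.5 − 10.0 − 15.6 − 5.8 − 10.8 + 3.9 + 1.3 + 2.5 + 3.2 − 0.6 = 90.4%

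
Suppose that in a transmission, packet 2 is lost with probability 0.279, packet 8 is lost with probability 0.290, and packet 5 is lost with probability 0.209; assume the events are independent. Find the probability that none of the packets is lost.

P(none) = (1 − 0.279) × (1 − 0.290) × (1 − 0.209) = 0.721 × 0.710 × 0.791 = 0.40492081

0.40492081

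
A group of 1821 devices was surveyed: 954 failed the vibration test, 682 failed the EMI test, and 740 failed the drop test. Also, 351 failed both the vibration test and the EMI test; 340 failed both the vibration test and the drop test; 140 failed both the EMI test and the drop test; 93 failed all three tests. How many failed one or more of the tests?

1638

By inclusion-exclusion,
N(≥1) = 954 + 682 + 740 − 351 − 340 − 140 + 93 = 1638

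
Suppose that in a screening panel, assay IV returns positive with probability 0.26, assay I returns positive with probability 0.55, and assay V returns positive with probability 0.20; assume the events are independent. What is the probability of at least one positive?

P(none) = (1 − 0.26) × (1 − 0.55) × (1 − 0.20) = 0.74 × 0.45 × 0.80 = 0.2664
P(at least one) = 1 − 0.2664 = 0.7336

0.7336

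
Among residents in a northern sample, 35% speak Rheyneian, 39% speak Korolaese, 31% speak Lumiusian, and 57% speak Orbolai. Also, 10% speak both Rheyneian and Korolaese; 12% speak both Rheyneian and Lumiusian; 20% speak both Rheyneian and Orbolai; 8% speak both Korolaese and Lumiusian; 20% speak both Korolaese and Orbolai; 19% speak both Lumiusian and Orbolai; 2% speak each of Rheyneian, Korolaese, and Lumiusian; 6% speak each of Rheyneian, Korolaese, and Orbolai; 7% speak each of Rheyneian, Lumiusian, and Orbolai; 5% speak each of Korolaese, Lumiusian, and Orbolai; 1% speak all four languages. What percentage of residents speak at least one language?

92%

Using inclusion–exclusion:
P(at least one) = 35 + 39 + 31 + 57 − 10 − 12 − 20 − 8 − 20 − 19 + 2 + 6 + 7 + 5 − 1 = 92%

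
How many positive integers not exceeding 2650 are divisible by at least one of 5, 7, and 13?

floor(2650/5) + floor(2650/7) + floor(2650/13) − floor(2650/35) − floor(2650/65) − floor(2650/91) + floor(2650/455) = 530 + 378 + 203 − 75 − 40 − 29 + 5 = 972

972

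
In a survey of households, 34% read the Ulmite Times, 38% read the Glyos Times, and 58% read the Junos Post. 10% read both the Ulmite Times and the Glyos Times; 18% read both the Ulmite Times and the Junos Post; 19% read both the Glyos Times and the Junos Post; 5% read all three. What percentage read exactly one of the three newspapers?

P(exactly one) = 34 + 38 + 58 − 2·10 − 2·18 − 2·19 + 3·5 = 51%

51%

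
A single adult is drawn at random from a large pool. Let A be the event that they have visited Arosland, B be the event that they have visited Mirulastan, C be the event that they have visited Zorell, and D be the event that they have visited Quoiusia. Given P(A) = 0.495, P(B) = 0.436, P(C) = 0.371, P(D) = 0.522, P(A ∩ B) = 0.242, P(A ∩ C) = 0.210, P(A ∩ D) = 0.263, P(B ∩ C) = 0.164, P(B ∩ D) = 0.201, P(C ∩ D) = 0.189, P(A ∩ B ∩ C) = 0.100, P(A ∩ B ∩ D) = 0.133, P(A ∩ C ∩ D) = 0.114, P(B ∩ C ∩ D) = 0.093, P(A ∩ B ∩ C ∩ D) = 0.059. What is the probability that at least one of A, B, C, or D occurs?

0.936

Using inclusion–exclusion:
P(A ∪ B ∪ C ∪ D) = 0.495 + 0.436 + 0.371 + 0.522 − 0.242 − 0.210 − 0.263 − 0.164 − 0.201 − 0.189 + 0.100 + 0.133 + 0.114 + 0.093 − 0.059 = 0.936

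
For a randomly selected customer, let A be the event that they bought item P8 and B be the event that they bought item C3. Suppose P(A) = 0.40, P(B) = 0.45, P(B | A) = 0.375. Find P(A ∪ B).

P(A ∩ B) = P(A)·P(B|A) = 0.40 × 0.375 = 0.15
P(A ∪ B) = 0.40 + 0.45 − 0.15 = 0.70

0.70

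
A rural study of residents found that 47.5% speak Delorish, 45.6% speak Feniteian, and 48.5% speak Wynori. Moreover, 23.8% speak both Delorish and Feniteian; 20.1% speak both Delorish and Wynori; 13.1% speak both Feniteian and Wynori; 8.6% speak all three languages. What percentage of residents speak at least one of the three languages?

93.2%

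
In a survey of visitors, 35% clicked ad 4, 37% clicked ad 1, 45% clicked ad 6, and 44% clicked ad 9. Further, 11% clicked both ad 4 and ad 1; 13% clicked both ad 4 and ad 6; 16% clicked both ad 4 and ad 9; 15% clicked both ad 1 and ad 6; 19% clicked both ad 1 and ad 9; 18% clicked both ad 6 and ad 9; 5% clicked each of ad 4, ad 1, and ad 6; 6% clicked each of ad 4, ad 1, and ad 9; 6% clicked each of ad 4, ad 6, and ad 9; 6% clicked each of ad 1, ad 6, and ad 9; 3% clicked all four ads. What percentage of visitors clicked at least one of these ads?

89%

P(at least one) = 35 + 37 + 45 + 44 − 11 − 13 − 16 − 15 − 19 − 18 + 5 + 6 + 6 + 6 − 3 = 89%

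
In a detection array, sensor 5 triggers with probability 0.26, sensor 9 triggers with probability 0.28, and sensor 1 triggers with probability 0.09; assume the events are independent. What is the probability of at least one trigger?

P(none) = (1 − 0.26) × (1 − 0.28) × (1 − 0.09) = 0.74 × 0.72 × 0.91 = 0.484848
P(at least one) = 1 − 0.484848 = 0.515152

0.515152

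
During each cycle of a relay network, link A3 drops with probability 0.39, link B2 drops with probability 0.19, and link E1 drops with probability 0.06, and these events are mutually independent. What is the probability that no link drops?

0.464454

P(none) = (1 − 0.39) × (1 − 0.19) × (1 − 0.06) = 0.61 × 0.81 × 0.94 = 0.464454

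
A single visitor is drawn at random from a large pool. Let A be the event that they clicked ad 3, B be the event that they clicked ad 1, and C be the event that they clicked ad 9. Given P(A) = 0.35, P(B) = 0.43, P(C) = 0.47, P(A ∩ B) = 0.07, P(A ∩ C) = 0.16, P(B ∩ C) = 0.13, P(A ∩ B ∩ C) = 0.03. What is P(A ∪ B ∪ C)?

0.92

Apply inclusion-exclusion:
P(A ∪ B ∪ C) = 0.35 + 0.43 + 0.47 − 0.07 − 0.16 − 0.13 + 0.03 = 0.92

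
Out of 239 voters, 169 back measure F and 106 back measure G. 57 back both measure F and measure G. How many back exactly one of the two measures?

161

Using the inclusion–exclusion count for exactly one event:
N(exactly one) = 169 + 106 − 2·57 = 161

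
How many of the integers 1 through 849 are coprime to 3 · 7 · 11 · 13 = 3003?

407

Apply inclusion-exclusion:
283 + 121 + 77 + 65 − 40 − 25 − 21 − 11 − 9 − 5 + 3 + 3 + 1 + 0 − 0 = 442
849 − 442 = 407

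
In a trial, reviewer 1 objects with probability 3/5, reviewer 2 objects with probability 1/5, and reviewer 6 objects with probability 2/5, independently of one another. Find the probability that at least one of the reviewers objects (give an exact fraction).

101/125

Independence gives P(none) = ∏(1 − pᵢ).
P(none) = (1 − 3/5) × (1 − 1/5) × (1 − 2/5) = 2/5 × 4/5 × 3/5 = 24/125
P(at least one) = 1 − 24/125 = 101/125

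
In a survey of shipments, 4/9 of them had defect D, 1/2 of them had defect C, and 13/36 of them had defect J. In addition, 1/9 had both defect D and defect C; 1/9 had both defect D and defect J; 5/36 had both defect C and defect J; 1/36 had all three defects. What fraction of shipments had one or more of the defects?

35/36

P(union) = 4/9 + 1/2 + 13/36 − 1/9 − 1/9 − 5/36 + 1/36 = 35/36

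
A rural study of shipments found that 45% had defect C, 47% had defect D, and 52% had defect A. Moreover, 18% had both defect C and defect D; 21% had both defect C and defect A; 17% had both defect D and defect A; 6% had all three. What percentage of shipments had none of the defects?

6%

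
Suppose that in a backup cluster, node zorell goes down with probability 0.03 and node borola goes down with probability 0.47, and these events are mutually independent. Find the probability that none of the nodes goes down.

0.5141

Since the events are independent, P(none) is the product of the individual non-occurrence probabilities.
P(none) = (1 − 0.03) × (1 − 0.47) = 0.97 × 0.53 = 0.5141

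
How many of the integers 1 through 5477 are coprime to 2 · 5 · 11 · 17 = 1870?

1875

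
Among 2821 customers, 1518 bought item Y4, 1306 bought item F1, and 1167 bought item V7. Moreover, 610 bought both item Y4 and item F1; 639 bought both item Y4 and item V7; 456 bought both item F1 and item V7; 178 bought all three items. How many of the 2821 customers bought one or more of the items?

N(≥1) = 1518 + 1306 + 1167 − 610 − 639 − 456 + 178 = 2464

2464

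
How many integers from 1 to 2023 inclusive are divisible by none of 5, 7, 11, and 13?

Inclusion–exclusion gives
floor(2023/5) + floor(2023/7) + floor(2023/11) + floor(2023/13) − floor(2023/35) − floor(2023/55) − floor(2023/65) − floor(2023/77) − floor(2023/91) − floor(2023/143) + floor(2023/385) + floor(2023/455) + floor(2023/715) + floor(2023/1001) − floor(2023/5005) = 404 + 289 + 183 + 155 − 57 − 36 − 31 − 26 − 22 − 14 + 5 + 4 + 2 + 2 − 0 = 858
2023 − 858 = 1165

1165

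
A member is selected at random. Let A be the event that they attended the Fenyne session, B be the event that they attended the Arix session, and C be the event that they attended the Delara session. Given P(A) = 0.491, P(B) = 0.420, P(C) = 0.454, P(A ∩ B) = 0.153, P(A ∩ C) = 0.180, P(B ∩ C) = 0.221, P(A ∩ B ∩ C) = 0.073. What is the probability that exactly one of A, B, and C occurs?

0.476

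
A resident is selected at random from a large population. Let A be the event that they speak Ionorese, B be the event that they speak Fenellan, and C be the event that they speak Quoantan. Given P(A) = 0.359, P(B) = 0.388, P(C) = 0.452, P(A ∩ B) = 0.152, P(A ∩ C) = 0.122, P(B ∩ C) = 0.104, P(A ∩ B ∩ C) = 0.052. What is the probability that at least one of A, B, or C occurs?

P(A ∪ B ∪ C) = 0.359 + 0.388 + 0.452 − 0.152 − 0.122 − 0.104 + 0.052 = 0.873

0.873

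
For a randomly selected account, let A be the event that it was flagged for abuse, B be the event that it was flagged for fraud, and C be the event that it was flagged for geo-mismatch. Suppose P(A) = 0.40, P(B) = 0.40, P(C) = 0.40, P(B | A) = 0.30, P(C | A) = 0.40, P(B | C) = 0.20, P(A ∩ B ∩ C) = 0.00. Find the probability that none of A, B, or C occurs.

P(A ∩ B) = P(A)·P(B|A) = 0.40 × 0.30 = 0.12
P(A ∩ C) = P(A)·P(C|A) = 0.40 × 0.40 = 0.16
P(B ∩ C) = P(C)·P(B|C) = 0.40 × 0.20 = 0.08
P(A ∪ B ∪ C) = 0.40 + 0.40 + 0.40 − 0.12 − 0.16 − 0.08 + 0.00 = 0.84
P(none) = 1 − 0.84 = 0.16

0.16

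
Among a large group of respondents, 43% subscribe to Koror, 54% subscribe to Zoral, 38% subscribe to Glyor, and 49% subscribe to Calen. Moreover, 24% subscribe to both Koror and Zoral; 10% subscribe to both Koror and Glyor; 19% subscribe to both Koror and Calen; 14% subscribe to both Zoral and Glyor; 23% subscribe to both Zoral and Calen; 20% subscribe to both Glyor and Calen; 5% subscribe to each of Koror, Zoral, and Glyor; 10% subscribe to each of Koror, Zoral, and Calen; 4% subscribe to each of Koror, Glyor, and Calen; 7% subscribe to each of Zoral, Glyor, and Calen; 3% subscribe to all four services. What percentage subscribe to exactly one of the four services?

30%

Using the inclusion–exclusion count for exactly one event:
P(exactly one) = 43 + 54 + 38 + 49 − 2·24 − 2·10 − 2·19 − 2·14 − 2·23 − 2·20 + 3·5 + 3·10 + 3·4 + 3·7 − 4·3 = 30%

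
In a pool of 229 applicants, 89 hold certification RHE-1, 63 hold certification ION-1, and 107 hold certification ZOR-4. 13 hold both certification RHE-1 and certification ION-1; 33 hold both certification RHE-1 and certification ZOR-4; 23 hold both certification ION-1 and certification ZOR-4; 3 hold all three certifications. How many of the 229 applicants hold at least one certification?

|at least one| = 89 + 63 + 107 − 13 − 33 − 23 + 3 = 193

193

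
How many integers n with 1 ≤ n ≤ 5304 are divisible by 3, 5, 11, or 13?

By inclusion-exclusion,
1768 + 1060 + 482 + 408 − 353 − 160 − 136 − 96 − 81 − 37 + 32 + 27 + 12 + 7 − 2 = 2931

2931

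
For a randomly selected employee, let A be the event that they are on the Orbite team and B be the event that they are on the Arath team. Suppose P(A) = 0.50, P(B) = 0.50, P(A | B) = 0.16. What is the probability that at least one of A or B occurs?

0.92

P(A ∩ B) = P(B)·P(A|B) = 0.50 × 0.16 = 0.08
By inclusion–exclusion:
P(A ∪ B) = 0.50 + 0.50 − 0.08 = 0.92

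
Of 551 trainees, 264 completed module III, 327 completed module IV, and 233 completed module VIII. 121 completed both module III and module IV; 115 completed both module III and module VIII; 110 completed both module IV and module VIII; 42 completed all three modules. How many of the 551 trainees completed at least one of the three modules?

520

N(≥1) = 264 + 327 + 233 − 121 − 115 − 110 + 42 = 520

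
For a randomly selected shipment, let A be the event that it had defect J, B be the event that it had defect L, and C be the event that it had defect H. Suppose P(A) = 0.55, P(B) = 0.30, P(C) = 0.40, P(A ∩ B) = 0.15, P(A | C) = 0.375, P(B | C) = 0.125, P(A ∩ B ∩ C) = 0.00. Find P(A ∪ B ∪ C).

P(A ∩ C) = P(C)·P(A|C) = 0.40 × 0.375 = 0.15
P(B ∩ C) = P(C)·P(B|C) = 0.40 × 0.125 = 0.05
Apply inclusion-exclusion:
P(A ∪ B ∪ C) = 0.55 + 0.30 + 0.40 − 0.15 − 0.15 − 0.05 + 0.00 = 0.90

0.90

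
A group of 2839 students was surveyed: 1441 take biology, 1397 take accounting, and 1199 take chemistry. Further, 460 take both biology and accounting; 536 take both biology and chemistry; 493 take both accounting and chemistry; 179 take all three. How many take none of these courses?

By inclusion-exclusion,
|union| = 1441 + 1397 + 1199 − 460 − 536 − 493 + 179 = 2727
None: 2839 − 2727 = 112

112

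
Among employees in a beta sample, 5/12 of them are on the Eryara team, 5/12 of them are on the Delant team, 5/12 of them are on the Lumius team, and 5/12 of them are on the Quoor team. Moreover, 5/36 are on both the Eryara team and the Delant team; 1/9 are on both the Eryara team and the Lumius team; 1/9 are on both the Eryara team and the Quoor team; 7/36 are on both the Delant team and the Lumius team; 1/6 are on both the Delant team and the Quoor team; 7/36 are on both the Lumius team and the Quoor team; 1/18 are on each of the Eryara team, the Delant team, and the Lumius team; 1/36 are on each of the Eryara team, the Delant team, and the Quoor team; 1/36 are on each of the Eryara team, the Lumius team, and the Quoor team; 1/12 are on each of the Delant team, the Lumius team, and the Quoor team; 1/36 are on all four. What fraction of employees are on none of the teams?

1/12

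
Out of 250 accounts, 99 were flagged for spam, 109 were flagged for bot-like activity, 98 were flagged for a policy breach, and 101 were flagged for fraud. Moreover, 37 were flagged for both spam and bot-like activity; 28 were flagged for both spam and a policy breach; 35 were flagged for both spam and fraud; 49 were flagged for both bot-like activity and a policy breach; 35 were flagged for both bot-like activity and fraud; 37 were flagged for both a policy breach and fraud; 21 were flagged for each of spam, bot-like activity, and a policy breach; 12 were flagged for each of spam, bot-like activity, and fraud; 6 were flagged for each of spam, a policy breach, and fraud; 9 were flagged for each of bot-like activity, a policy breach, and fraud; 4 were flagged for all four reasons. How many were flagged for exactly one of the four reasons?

93

Using the inclusion–exclusion count for exactly one event:
N(exactly one) = 99 + 109 + 98 + 101 − 2·37 − 2·28 − 2·35 − 2·49 − 2·35 − 2·37 + 3·21 + 3·12 + 3·6 + 3·9 − 4·4 = 93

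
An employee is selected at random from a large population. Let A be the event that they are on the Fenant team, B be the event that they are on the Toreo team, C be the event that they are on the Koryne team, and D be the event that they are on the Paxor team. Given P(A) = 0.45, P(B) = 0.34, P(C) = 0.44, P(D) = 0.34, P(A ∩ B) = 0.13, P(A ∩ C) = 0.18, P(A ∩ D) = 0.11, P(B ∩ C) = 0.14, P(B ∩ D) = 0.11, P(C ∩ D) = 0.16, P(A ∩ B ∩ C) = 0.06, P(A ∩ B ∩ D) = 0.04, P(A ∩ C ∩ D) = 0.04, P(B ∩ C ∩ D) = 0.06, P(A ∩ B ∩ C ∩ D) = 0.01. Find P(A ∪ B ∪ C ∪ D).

Using inclusion–exclusion:
P(A ∪ B ∪ C ∪ D) = 0.45 + 0.34 + 0.44 + 0.34 − 0.13 − 0.18 − 0.11 − 0.14 − 0.11 − 0.16 + 0.06 + 0.04 + 0.04 + 0.06 − 0.01 = 0.93

0.93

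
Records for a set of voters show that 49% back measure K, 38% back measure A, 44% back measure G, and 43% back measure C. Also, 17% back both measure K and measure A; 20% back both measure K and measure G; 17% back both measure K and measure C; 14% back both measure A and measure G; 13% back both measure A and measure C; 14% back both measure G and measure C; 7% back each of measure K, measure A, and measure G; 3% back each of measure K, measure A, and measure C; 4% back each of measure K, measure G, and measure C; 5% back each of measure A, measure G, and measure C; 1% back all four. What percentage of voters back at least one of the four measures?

P(at least one) = 49 + 38 + 44 + 43 − 17 − 20 − 17 − 14 − 13 − 14 + 7 + 3 + 4 + 5 − 1 = 97%

97%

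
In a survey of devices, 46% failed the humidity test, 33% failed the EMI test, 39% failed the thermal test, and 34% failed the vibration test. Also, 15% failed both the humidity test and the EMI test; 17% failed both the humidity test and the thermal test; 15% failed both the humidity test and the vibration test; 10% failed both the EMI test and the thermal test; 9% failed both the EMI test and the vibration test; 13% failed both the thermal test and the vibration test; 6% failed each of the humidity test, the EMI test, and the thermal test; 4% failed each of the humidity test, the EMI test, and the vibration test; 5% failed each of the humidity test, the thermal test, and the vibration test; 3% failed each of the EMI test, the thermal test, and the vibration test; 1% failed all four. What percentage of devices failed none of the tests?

By inclusion–exclusion:
P(≥1) = 46 + 33 + 39 + 34 − 15 − 17 − 15 − 10 − 9 − 13 + 6 + 4 + 5 + 3 − 1 = 90%
P(none) = 100% − 90% = 10%

10%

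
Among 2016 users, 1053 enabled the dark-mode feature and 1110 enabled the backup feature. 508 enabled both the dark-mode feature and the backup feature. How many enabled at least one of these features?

|at least one| = 1053 + 1110 − 508 = 1655

1655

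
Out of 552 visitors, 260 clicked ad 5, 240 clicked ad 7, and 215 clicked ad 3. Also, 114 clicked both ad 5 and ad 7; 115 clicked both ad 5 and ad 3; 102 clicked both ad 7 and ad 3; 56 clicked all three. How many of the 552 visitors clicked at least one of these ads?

440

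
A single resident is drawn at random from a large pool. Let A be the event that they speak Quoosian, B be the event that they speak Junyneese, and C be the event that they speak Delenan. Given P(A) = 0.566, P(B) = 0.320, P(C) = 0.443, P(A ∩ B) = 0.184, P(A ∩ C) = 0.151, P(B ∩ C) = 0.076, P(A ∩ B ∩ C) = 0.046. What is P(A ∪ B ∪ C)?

Apply inclusion-exclusion:
P(A ∪ B ∪ C) = 0.566 + 0.320 + 0.443 − 0.184 − 0.151 − 0.076 + 0.046 = 0.964

0.964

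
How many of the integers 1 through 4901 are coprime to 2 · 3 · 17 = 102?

1538

floor(4901/2) + floor(4901/3) + floor(4901/17) − floor(4901/6) − floor(4901/34) − floor(4901/51) + floor(4901/102) = 2450 + 1633 + 288 − 816 − 144 − 96 + 48 = 3363
4901 − 3363 = 1538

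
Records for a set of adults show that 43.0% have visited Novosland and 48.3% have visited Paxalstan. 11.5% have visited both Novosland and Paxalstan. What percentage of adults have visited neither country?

Inclusion–exclusion gives
P(≥1) = 43.0 + 48.3 − 11.5 = 79.8%
P(none) = 100% − 79.8% = 20.2%

20.2%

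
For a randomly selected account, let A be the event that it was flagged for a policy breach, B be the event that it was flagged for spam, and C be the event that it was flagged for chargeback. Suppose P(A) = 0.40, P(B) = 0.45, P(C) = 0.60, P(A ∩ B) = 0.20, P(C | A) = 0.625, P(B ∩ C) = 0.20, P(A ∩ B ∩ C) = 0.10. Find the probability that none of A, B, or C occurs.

0.10

P(A ∩ C) = P(A)·P(C|A) = 0.40 × 0.625 = 0.25
P(A ∪ B ∪ C) = 0.40 + 0.45 + 0.60 − 0.20 − 0.25 − 0.20 + 0.10 = 0.90
P(none) = 1 − 0.90 = 0.10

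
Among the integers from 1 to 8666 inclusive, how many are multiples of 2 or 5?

5200

4333 + 1733 − 866 = 5200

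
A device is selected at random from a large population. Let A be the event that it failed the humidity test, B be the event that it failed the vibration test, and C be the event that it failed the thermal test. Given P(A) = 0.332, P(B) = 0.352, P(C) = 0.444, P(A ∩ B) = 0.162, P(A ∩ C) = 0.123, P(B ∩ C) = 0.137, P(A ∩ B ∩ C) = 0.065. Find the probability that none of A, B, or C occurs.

Using inclusion–exclusion:
P(A ∪ B ∪ C) = 0.332 + 0.352 + 0.444 − 0.162 − 0.123 − 0.137 + 0.065 = 0.771
P(none) = 1 − 0.771 = 0.229

0.229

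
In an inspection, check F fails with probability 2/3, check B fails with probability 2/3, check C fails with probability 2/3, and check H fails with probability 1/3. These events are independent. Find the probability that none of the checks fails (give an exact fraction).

2/81

P(none) = (1 − 2/3) × (1 − 2/3) × (1 − 2/3) × (1 − 1/3) = 1/3 × 1/3 × 1/3 × 2/3 = 2/81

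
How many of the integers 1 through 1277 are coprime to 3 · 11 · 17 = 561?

728

425 + 116 + 75 − 38 − 25 − 6 + 2 = 549
1277 − 549 = 728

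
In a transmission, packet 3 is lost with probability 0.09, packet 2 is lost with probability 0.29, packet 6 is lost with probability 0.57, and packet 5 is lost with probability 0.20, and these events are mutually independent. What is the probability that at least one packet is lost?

0.7777416

Since the events are independent, P(none) is the product of the individual non-occurrence probabilities.
P(none) = (1 − 0.09) × (1 − 0.29) × (1 − 0.57) × (1 − 0.20) = 0.91 × 0.71 × 0.43 × 0.80 = 0.2222584
P(at least one) = 1 − 0.2222584 = 0.7777416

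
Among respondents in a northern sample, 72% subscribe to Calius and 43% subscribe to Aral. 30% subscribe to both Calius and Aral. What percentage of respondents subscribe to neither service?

15%

P(union) = 72 + 43 − 30 = 85%
P(none) = 100% − 85% = 15%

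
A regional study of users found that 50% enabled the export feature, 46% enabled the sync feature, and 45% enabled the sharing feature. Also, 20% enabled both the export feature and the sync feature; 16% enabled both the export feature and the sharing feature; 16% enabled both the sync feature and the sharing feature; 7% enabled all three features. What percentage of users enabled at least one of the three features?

Apply inclusion-exclusion:
P(union) = 50 + 46 + 45 − 20 − 16 − 16 + 7 = 96%

96%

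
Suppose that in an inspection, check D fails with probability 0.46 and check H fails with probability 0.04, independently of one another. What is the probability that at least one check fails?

0.4816

P(none) = (1 − 0.46) × (1 − 0.04) = 0.54 × 0.96 = 0.5184
P(at least one) = 1 − 0.5184 = 0.4816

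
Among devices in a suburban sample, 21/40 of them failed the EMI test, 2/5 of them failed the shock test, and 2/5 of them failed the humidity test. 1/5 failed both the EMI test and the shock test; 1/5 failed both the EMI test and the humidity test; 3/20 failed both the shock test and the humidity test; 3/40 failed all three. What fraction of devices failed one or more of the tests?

P(union) = 21/40 + 2/5 + 2/5 − 1/5 − 1/5 − 3/20 + 3/40 = 17/20

17/20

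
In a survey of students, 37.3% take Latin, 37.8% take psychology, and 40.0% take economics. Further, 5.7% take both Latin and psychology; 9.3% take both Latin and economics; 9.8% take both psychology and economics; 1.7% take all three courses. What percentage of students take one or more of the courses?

92.0%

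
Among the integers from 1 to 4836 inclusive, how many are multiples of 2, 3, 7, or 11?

3580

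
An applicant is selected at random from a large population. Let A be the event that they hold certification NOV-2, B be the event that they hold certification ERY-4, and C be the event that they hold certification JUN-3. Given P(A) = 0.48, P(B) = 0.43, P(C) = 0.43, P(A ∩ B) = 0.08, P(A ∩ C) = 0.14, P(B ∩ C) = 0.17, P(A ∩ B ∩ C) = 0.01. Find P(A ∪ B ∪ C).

0.96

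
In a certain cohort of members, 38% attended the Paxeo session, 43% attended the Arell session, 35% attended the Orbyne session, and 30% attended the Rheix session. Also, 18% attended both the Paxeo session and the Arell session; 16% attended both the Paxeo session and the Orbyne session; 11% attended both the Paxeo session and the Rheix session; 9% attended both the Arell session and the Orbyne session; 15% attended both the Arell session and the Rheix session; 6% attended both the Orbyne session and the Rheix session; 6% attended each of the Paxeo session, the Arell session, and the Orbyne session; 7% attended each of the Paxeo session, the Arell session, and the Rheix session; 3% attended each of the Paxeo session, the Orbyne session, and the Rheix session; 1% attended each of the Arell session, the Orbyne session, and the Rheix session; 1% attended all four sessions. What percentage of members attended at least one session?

Using inclusion–exclusion:
P(≥1) = 38 + 43 + 35 + 30 − 18 − 16 − 11 − 9 − 15 − 6 + 6 + 7 + 3 + 1 − 1 = 87%

87%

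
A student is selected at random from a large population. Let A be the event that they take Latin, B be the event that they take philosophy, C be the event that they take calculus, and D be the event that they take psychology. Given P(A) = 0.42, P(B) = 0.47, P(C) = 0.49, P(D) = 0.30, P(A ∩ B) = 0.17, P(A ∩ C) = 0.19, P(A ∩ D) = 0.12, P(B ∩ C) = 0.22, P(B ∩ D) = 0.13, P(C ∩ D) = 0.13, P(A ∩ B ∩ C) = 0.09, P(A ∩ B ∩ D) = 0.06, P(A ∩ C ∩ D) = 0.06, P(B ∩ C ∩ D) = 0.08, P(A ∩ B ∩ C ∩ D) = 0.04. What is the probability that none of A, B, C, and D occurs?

P(A ∪ B ∪ C ∪ D) = 0.42 + 0.47 + 0.49 + 0.30 − 0.17 − 0.19 − 0.12 − 0.22 − 0.13 − 0.13 + 0.09 + 0.06 + 0.06 + 0.08 − 0.04 = 0.97
P(none) = 1 − 0.97 = 0.03

0.03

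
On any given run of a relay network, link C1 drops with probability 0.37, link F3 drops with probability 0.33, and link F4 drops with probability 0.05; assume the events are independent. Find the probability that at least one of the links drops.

0.599005

Independence gives P(none) = ∏(1 − pᵢ).
P(none) = (1 − 0.37) × (1 − 0.33) × (1 − 0.05) = 0.63 × 0.67 × 0.95 = 0.400995
P(at least one) = 1 − 0.400995 = 0.599005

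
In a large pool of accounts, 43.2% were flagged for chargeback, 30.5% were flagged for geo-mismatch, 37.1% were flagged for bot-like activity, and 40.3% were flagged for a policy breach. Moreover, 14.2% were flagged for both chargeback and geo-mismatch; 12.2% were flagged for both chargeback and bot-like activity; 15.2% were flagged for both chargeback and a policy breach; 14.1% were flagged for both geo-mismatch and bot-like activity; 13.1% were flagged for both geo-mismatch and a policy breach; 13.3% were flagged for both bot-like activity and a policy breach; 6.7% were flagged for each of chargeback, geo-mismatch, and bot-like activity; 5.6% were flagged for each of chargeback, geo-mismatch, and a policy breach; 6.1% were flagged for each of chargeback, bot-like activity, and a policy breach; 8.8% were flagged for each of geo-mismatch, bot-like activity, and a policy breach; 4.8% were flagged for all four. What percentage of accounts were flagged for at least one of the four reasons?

P(union) = 43.2 + 30.5 + 37.1 + 40.3 − 14.2 − 12.2 − 15.2 − 14.1 − 13.1 − 13.3 + 6.7 + 5.6 + 6.1 + 8.8 − 4.8 = 91.4%

91.4%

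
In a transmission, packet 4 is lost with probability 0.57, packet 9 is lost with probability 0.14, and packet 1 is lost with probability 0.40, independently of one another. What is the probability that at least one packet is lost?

P(none) = (1 − 0.57) × (1 − 0.14) × (1 − 0.40) = 0.43 × 0.86 × 0.60 = 0.22188
P(at least one) = 1 − 0.22188 = 0.77812

0.77812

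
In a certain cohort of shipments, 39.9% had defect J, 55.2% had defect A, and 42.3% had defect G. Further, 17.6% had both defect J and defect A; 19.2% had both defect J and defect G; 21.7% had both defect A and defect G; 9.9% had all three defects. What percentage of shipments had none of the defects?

P(union) = 39.9 + 55.2 + 42.3 − 17.6 − 19.2 − 21.7 + 9.9 = 88.8%
P(none) = 100% − 88.8% = 11.2%

11.2%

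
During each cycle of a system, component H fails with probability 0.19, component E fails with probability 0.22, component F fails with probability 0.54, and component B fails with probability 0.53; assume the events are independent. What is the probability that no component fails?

P(none) = (1 − 0.19) × (1 − 0.22) × (1 − 0.54) × (1 − 0.53) = 0.81 × 0.78 × 0.46 × 0.47 = 0.13659516

0.13659516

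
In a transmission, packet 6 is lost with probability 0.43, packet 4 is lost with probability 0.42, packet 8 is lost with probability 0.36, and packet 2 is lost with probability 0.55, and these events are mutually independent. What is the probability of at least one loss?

0.9047872

Independence gives P(none) = ∏(1 − pᵢ).
P(none) = (1 − 0.43) × (1 − 0.42) × (1 − 0.36) × (1 − 0.55) = 0.57 × 0.58 × 0.64 × 0.45 = 0.0952128
P(at least one) = 1 − 0.0952128 = 0.9047872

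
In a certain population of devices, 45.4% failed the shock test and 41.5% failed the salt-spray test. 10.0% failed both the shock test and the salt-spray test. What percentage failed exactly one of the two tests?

66.9%

By inclusion–exclusion (exactly-one form):
P(exactly one) = 45.4 + 41.5 − 2·10.0 = 66.9%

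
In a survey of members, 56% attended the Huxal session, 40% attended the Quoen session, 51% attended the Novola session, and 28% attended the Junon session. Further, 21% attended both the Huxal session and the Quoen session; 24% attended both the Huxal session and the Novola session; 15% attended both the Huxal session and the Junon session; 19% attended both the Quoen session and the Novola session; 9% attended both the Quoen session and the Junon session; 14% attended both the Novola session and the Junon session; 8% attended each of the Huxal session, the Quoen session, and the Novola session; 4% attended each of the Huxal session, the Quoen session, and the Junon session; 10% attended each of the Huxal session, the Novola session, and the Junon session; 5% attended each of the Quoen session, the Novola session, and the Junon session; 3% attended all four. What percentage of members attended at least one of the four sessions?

97%

Inclusion–exclusion gives
P(at least one) = 56 + 40 + 51 + 28 − 21 − 24 − 15 − 19 − 9 − 14 + 8 + 4 + 10 + 5 − 3 = 97%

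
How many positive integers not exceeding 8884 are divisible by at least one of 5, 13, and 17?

By inclusion–exclusion:
1776 + 683 + 522 − 136 − 104 − 40 + 8 = 2709

2709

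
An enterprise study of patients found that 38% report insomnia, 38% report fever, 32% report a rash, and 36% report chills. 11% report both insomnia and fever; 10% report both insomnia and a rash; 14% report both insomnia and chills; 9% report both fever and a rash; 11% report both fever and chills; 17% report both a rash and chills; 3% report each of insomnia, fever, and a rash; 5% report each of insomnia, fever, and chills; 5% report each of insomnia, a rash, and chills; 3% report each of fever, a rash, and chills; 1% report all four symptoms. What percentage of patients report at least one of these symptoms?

87%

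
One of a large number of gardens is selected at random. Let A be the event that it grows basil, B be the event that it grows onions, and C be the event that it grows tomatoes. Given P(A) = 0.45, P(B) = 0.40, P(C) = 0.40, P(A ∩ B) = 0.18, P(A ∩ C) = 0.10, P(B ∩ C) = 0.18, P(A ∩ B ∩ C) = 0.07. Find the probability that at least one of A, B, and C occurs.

0.86

P(A ∪ B ∪ C) = 0.45 + 0.40 + 0.40 − 0.18 − 0.10 − 0.18 + 0.07 = 0.86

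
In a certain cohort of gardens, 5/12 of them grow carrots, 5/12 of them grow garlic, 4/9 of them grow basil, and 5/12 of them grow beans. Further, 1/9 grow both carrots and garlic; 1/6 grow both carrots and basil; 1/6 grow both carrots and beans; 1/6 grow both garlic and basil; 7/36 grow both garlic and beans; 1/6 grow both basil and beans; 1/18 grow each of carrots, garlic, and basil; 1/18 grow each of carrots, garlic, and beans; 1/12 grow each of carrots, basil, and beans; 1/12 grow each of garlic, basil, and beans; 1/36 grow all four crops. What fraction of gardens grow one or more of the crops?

35/36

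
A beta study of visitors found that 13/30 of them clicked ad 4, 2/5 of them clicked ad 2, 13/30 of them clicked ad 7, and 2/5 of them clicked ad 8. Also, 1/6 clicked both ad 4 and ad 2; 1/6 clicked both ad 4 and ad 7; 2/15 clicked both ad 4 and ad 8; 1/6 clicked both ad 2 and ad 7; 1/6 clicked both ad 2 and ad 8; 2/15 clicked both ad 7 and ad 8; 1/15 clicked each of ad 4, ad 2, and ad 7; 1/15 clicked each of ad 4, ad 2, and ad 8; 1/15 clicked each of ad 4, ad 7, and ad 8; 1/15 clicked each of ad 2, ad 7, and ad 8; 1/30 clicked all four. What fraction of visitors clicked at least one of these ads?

P(at least one) = 13/30 + 2/5 + 13/30 + 2/5 − 1/6 − 1/6 − 2/15 − 1/6 − 1/6 − 2/15 + 1/15 + 1/15 + 1/15 + 1/15 − 1/30 = 29/30

29/30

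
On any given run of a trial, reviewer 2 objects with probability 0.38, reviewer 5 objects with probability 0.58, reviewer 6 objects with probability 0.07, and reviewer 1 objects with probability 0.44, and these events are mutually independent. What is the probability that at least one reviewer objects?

0.86438368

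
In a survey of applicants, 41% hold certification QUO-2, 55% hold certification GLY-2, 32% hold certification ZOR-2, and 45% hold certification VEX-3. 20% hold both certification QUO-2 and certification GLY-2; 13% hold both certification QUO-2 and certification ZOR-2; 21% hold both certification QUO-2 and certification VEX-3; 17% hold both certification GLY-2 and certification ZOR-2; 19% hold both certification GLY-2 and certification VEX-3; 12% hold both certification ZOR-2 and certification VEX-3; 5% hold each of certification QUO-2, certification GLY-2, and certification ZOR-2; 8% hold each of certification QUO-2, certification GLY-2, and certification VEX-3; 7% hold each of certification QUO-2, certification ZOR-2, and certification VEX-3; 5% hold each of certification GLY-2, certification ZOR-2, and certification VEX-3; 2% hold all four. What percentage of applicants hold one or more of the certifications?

94%

P(union) = 41 + 55 + 32 + 45 − 20 − 13 − 21 − 17 − 19 − 12 + 5 + 8 + 7 + 5 − 2 = 94%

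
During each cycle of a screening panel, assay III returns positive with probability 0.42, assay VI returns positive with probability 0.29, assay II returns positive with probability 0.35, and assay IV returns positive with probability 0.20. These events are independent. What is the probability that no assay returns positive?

P(none) = (1 − 0.42) × (1 − 0.29) × (1 − 0.35) × (1 − 0.20) = 0.58 × 0.71 × 0.65 × 0.80 = 0.214136

0.214136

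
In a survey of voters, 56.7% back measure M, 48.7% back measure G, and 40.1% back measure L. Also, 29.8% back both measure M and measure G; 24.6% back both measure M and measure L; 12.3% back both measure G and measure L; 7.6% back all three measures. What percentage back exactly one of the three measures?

By inclusion–exclusion (exactly-one form):
P(exactly one) = 56.7 + 48.7 + 40.1 − 2·29.8 − 2·24.6 − 2·12.3 + 3·7.6 = 34.9%

34.9%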